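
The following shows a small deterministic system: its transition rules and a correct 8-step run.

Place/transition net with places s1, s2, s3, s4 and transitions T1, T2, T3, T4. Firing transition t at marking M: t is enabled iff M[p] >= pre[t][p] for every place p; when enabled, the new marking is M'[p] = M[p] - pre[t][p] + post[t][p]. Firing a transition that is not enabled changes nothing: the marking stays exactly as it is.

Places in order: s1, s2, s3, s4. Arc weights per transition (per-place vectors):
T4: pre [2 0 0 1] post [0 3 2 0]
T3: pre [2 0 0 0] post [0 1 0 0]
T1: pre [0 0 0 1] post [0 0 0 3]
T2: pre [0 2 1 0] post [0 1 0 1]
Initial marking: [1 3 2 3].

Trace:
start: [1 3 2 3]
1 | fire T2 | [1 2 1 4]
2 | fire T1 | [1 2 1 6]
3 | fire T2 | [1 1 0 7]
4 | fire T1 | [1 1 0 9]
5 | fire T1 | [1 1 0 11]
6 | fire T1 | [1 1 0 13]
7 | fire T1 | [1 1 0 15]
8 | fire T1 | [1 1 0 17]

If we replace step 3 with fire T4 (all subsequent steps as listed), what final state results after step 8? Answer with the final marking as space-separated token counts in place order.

1 2 1 16

(re-executing from step 3 with the substitution; state before step 3: [1 2 1 6])
3 | fire T4 | [1 2 1 6]
4 | fire T1 | [1 2 1 8]
5 | fire T1 | [1 2 1 10]
6 | fire T1 | [1 2 1 12]
7 | fire T1 | [1 2 1 14]
8 | fire T1 | [1 2 1 16]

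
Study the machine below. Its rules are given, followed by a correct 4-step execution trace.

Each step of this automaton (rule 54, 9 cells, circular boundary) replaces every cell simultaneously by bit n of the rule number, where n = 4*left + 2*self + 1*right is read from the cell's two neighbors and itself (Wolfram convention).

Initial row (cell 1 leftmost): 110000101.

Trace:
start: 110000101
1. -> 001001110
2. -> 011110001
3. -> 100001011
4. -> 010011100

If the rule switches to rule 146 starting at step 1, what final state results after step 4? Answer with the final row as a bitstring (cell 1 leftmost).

(re-executing steps 1..4 under rule 146; state before step 1: 110000101)
1. -> 101001000
2. -> 000110101
3. -> 101000000
4. -> 000100001

000100001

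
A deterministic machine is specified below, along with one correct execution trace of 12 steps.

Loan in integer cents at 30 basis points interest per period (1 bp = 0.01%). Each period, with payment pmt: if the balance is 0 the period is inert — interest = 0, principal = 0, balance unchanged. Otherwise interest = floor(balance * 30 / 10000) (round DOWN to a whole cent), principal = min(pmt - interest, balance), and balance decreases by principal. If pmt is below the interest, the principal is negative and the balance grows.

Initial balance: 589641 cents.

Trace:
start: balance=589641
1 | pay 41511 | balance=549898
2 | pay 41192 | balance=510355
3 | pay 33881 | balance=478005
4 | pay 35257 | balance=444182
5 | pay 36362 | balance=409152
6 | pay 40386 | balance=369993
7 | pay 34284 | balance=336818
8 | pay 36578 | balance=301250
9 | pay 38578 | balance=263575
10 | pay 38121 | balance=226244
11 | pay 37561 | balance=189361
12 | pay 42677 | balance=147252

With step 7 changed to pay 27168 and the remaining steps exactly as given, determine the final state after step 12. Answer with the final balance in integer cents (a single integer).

(re-executing from step 7 with the substitution; state before step 7: balance=369993)
7 | pay 27168 | balance=343934
8 | pay 36578 | balance=308387
9 | pay 38578 | balance=270734
10 | pay 38121 | balance=233425
11 | pay 37561 | balance=196564
12 | pay 42677 | balance=154476

154476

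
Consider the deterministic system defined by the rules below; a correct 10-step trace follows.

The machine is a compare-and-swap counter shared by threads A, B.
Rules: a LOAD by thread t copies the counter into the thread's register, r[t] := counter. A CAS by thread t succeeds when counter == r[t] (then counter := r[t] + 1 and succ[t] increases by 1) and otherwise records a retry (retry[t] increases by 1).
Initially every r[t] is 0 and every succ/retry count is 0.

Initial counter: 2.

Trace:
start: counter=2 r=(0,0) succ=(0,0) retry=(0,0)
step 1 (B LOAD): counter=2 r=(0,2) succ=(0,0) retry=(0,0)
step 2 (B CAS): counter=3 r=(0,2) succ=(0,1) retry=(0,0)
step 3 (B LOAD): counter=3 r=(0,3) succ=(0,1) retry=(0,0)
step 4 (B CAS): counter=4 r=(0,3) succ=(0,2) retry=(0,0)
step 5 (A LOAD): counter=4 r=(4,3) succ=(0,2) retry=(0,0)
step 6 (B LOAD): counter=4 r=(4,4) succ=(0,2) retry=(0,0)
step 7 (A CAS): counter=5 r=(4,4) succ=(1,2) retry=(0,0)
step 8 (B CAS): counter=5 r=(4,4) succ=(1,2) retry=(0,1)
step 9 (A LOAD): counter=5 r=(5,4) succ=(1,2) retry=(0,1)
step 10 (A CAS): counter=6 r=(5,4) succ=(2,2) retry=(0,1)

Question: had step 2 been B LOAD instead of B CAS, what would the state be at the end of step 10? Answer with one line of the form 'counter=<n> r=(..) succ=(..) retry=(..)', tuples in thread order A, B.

(re-executing from step 2 with the substitution; state before step 2: counter=2 r=(0,2) succ=(0,0) retry=(0,0))
step 2 (B LOAD): counter=2 r=(0,2) succ=(0,0) retry=(0,0)
step 3 (B LOAD): counter=2 r=(0,2) succ=(0,0) retry=(0,0)
step 4 (B CAS): counter=3 r=(0,2) succ=(0,1) retry=(0,0)
step 5 (A LOAD): counter=3 r=(3,2) succ=(0,1) retry=(0,0)
step 6 (B LOAD): counter=3 r=(3,3) succ=(0,1) retry=(0,0)
step 7 (A CAS): counter=4 r=(3,3) succ=(1,1) retry=(0,0)
step 8 (B CAS): counter=4 r=(3,3) succ=(1,1) retry=(0,1)
step 9 (A LOAD): counter=4 r=(4,3) succ=(1,1) retry=(0,1)
step 10 (A CAS): counter=5 r=(4,3) succ=(2,1) retry=(0,1)

counter=5 r=(4,3) succ=(2,1) retry=(0,1)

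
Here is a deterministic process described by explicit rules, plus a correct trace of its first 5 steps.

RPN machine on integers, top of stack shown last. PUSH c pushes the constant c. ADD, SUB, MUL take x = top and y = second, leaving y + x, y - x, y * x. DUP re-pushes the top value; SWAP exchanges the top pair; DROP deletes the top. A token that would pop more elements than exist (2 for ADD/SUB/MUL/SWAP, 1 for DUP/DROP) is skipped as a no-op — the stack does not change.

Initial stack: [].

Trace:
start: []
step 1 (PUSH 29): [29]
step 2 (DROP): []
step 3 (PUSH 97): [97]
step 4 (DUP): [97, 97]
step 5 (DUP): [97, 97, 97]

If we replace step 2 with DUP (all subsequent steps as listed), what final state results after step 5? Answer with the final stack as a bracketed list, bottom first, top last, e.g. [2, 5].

(re-executing from step 2 with the substitution; state before step 2: [29])
step 2 (DUP): [29, 29]
step 3 (PUSH 97): [29, 29, 97]
step 4 (DUP): [29, 29, 97, 97]
step 5 (DUP): [29, 29, 97, 97, 97]

[29, 29, 97, 97, 97]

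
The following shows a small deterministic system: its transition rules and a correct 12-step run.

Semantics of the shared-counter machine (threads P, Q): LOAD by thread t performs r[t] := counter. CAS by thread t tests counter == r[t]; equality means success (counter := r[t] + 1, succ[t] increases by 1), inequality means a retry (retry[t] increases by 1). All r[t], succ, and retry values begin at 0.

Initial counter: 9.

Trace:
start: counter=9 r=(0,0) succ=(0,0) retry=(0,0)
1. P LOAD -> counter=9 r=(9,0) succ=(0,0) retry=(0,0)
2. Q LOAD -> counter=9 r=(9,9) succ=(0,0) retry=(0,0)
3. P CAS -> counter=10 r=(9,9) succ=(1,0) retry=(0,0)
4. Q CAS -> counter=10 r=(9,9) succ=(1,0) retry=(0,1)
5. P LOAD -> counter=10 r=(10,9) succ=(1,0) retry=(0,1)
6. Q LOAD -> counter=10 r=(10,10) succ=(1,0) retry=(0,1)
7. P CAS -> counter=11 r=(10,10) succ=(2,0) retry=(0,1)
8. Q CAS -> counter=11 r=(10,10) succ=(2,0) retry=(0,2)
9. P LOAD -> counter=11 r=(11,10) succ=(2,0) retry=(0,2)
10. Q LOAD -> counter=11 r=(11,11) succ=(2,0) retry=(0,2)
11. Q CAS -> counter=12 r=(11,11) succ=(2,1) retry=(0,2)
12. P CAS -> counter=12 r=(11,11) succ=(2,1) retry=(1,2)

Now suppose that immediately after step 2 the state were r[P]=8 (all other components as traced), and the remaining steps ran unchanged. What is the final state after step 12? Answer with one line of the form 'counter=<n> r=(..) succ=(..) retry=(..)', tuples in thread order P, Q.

counter=12 r=(11,11) succ=(1,2) retry=(2,1)

state after step 2 := counter=9 r=(8,9) succ=(0,0) retry=(0,0)
3. P CAS -> counter=9 r=(8,9) succ=(0,0) retry=(1,0)
4. Q CAS -> counter=10 r=(8,9) succ=(0,1) retry=(1,0)
5. P LOAD -> counter=10 r=(10,9) succ=(0,1) retry=(1,0)
6. Q LOAD -> counter=10 r=(10,10) succ=(0,1) retry=(1,0)
7. P CAS -> counter=11 r=(10,10) succ=(1,1) retry=(1,0)
8. Q CAS -> counter=11 r=(10,10) succ=(1,1) retry=(1,1)
9. P LOAD -> counter=11 r=(11,10) succ=(1,1) retry=(1,1)
10. Q LOAD -> counter=11 r=(11,11) succ=(1,1) retry=(1,1)
11. Q CAS -> counter=12 r=(11,11) succ=(1,2) retry=(1,1)
12. P CAS -> counter=12 r=(11,11) succ=(1,2) retry=(2,1)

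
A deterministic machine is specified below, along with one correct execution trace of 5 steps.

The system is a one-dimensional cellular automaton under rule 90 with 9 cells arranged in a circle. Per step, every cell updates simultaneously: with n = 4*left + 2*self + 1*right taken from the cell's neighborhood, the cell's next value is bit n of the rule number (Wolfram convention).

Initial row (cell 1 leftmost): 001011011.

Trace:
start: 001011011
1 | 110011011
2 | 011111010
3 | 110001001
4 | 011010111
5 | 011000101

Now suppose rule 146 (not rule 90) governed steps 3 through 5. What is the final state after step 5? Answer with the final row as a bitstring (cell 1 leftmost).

001000001

(re-executing steps 3..5 under rule 146; state before step 3: 011111010)
3 | 101110001
4 | 000101010
5 | 001000001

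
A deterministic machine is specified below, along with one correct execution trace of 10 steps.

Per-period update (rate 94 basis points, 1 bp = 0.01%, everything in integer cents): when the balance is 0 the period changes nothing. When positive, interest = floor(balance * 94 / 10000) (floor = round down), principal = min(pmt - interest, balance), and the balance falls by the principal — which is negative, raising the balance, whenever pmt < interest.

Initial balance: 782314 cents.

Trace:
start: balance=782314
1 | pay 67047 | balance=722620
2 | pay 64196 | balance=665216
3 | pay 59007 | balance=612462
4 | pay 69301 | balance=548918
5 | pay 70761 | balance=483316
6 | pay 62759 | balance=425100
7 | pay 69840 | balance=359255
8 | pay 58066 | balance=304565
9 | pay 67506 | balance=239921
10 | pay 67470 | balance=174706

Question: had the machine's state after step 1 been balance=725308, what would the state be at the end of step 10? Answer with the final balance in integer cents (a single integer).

state after step 1 := balance=725308
2 | pay 64196 | balance=667929
3 | pay 59007 | balance=615200
4 | pay 69301 | balance=551681
5 | pay 70761 | balance=486105
6 | pay 62759 | balance=427915
7 | pay 69840 | balance=362097
8 | pay 58066 | balance=307434
9 | pay 67506 | balance=242817
10 | pay 67470 | balance=177629

177629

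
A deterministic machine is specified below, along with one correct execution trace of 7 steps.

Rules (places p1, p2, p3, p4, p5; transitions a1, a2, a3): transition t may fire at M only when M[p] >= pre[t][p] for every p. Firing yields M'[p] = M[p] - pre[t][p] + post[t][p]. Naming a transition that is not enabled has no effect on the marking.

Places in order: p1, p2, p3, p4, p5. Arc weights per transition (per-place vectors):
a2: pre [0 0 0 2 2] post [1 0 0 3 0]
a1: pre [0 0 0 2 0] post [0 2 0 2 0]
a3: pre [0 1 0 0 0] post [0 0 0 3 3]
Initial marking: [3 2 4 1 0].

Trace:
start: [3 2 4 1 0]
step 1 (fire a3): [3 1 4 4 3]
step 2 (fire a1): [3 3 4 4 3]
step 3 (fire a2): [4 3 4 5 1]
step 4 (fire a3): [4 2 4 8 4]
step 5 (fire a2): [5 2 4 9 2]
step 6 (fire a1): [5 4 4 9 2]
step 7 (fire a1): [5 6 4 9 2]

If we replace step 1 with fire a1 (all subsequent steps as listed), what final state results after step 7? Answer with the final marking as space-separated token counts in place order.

(re-executing from step 1 with the substitution; state before step 1: [3 2 4 1 0])
step 1 (fire a1): [3 2 4 1 0]
step 2 (fire a1): [3 2 4 1 0]
step 3 (fire a2): [3 2 4 1 0]
step 4 (fire a3): [3 1 4 4 3]
step 5 (fire a2): [4 1 4 5 1]
step 6 (fire a1): [4 3 4 5 1]
step 7 (fire a1): [4 5 4 5 1]

4 5 4 5 1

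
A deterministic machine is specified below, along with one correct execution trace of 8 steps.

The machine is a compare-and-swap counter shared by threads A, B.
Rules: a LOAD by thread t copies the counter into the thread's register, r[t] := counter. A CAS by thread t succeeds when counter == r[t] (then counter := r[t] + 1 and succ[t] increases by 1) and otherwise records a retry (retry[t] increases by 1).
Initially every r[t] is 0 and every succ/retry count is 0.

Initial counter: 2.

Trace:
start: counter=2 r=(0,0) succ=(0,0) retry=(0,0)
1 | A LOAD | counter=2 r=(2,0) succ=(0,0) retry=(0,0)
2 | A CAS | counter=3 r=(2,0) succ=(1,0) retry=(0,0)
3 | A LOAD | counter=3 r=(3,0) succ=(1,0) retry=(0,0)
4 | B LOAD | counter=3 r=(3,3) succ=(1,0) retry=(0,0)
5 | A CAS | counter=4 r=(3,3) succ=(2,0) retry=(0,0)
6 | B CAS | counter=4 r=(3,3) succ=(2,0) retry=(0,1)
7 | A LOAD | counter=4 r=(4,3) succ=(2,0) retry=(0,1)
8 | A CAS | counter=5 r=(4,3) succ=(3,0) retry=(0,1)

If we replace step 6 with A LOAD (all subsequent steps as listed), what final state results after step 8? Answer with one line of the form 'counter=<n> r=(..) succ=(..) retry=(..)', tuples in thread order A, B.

counter=5 r=(4,3) succ=(3,0) retry=(0,0)

(re-executing from step 6 with the substitution; state before step 6: counter=4 r=(3,3) succ=(2,0) retry=(0,0))
6 | A LOAD | counter=4 r=(4,3) succ=(2,0) retry=(0,0)
7 | A LOAD | counter=4 r=(4,3) succ=(2,0) retry=(0,0)
8 | A CAS | counter=5 r=(4,3) succ=(3,0) retry=(0,0)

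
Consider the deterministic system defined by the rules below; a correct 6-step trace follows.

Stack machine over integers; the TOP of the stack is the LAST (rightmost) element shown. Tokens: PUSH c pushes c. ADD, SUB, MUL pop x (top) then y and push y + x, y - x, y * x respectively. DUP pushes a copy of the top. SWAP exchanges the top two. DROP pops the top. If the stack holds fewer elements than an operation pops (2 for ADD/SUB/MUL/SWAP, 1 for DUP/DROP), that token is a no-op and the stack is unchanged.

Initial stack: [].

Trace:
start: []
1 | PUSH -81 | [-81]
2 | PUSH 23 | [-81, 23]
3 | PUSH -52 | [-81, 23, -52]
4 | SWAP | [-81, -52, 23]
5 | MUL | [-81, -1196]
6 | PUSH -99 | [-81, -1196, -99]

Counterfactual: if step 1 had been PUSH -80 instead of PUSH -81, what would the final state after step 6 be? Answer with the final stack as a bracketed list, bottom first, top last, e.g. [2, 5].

[-80, -1196, -99]

(re-executing from step 1 with the substitution; state before step 1: [])
1 | PUSH -80 | [-80]
2 | PUSH 23 | [-80, 23]
3 | PUSH -52 | [-80, 23, -52]
4 | SWAP | [-80, -52, 23]
5 | MUL | [-80, -1196]
6 | PUSH -99 | [-80, -1196, -99]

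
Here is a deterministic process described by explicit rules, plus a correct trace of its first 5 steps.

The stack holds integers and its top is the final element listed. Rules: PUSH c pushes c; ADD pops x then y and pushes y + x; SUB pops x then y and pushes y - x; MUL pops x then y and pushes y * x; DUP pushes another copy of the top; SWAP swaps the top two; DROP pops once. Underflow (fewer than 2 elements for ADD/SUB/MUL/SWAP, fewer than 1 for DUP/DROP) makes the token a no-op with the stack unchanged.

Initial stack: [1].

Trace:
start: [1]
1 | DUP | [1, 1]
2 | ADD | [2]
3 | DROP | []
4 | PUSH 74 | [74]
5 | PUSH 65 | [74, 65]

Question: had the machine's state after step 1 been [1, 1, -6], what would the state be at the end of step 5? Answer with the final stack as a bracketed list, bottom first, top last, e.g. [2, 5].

[1, 74, 65]

state after step 1 := [1, 1, -6]
2 | ADD | [1, -5]
3 | DROP | [1]
4 | PUSH 74 | [1, 74]
5 | PUSH 65 | [1, 74, 65]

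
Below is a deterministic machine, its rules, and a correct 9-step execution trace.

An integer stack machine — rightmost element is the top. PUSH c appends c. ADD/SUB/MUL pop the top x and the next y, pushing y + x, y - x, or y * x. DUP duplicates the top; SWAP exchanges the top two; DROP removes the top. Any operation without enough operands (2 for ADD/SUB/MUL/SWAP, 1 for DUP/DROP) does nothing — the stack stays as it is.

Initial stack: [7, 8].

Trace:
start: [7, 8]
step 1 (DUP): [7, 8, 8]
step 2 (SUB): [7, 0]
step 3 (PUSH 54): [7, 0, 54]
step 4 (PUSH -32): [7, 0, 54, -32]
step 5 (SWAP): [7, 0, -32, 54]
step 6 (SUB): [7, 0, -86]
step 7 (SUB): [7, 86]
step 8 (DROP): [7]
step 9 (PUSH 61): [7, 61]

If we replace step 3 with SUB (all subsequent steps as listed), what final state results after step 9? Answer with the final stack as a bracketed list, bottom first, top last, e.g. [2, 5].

[61]

(re-executing from step 3 with the substitution; state before step 3: [7, 0])
step 3 (SUB): [7]
step 4 (PUSH -32): [7, -32]
step 5 (SWAP): [-32, 7]
step 6 (SUB): [-39]
step 7 (SUB): [-39]
step 8 (DROP): []
step 9 (PUSH 61): [61]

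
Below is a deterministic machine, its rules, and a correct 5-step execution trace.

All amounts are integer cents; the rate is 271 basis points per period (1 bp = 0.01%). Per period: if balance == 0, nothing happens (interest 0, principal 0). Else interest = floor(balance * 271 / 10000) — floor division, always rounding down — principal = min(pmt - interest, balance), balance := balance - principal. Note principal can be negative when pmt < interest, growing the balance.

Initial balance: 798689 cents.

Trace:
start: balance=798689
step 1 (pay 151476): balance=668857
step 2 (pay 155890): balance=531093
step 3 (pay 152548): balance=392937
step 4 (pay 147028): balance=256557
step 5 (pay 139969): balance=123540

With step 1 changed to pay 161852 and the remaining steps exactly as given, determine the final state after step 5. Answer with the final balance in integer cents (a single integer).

111991

(re-executing from step 1 with the substitution; state before step 1: balance=798689)
step 1 (pay 161852): balance=658481
step 2 (pay 155890): balance=520435
step 3 (pay 152548): balance=381990
step 4 (pay 147028): balance=245313
step 5 (pay 139969): balance=111991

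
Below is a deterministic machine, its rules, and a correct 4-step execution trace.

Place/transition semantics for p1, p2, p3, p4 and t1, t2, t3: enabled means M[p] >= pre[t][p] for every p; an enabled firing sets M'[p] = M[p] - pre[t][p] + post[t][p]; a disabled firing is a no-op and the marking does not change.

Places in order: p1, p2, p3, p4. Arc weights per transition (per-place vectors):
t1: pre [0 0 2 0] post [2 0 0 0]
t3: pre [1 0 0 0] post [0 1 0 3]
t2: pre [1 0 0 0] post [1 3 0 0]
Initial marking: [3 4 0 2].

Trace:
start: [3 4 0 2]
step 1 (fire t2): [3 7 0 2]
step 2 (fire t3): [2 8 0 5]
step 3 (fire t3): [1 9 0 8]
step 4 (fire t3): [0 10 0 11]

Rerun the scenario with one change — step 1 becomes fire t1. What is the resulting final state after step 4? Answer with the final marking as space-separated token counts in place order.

0 7 0 11

(re-executing from step 1 with the substitution; state before step 1: [3 4 0 2])
step 1 (fire t1): [3 4 0 2]
step 2 (fire t3): [2 5 0 5]
step 3 (fire t3): [1 6 0 8]
step 4 (fire t3): [0 7 0 11]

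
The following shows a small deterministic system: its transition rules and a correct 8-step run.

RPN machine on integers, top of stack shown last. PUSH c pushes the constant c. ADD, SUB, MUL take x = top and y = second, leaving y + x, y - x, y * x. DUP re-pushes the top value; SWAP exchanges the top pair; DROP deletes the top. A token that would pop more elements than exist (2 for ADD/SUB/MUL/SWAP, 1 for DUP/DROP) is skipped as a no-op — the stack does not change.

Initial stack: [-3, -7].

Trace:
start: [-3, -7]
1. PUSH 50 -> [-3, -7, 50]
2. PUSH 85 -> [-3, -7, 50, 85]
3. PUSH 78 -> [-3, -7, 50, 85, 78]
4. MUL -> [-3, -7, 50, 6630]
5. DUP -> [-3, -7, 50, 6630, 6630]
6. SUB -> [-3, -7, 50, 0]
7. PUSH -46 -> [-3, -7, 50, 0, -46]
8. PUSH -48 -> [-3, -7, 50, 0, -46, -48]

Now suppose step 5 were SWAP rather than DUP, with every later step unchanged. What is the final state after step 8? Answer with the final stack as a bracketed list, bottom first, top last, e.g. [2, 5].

(re-executing from step 5 with the substitution; state before step 5: [-3, -7, 50, 6630])
5. SWAP -> [-3, -7, 6630, 50]
6. SUB -> [-3, -7, 6580]
7. PUSH -46 -> [-3, -7, 6580, -46]
8. PUSH -48 -> [-3, -7, 6580, -46, -48]

[-3, -7, 6580, -46, -48]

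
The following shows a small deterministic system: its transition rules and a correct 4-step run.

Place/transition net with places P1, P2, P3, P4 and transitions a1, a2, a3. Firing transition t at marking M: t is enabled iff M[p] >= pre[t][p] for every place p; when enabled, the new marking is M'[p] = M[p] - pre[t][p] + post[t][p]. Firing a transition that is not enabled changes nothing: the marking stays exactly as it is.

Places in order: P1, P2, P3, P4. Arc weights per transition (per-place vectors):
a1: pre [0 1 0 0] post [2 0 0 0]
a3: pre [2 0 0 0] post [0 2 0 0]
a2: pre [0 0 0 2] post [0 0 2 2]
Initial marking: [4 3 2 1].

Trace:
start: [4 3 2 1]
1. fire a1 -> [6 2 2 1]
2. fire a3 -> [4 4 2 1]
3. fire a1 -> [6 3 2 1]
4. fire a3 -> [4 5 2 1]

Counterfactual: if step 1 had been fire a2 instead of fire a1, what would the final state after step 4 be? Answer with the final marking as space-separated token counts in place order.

2 6 2 1

(re-executing from step 1 with the substitution; state before step 1: [4 3 2 1])
1. fire a2 -> [4 3 2 1]
2. fire a3 -> [2 5 2 1]
3. fire a1 -> [4 4 2 1]
4. fire a3 -> [2 6 2 1]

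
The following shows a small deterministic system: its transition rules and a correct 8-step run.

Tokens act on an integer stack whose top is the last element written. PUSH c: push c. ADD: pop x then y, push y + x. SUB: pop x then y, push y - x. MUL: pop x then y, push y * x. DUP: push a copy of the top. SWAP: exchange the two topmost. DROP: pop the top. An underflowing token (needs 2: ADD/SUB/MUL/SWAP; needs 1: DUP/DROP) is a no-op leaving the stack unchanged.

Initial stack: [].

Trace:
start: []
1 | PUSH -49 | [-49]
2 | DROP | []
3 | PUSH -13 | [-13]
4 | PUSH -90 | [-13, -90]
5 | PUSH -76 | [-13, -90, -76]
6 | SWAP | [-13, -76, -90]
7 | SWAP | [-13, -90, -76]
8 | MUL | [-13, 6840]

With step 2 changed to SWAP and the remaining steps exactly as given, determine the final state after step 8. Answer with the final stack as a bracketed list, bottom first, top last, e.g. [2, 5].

(re-executing from step 2 with the substitution; state before step 2: [-49])
2 | SWAP | [-49]
3 | PUSH -13 | [-49, -13]
4 | PUSH -90 | [-49, -13, -90]
5 | PUSH -76 | [-49, -13, -90, -76]
6 | SWAP | [-49, -13, -76, -90]
7 | SWAP | [-49, -13, -90, -76]
8 | MUL | [-49, -13, 6840]

[-49, -13, 6840]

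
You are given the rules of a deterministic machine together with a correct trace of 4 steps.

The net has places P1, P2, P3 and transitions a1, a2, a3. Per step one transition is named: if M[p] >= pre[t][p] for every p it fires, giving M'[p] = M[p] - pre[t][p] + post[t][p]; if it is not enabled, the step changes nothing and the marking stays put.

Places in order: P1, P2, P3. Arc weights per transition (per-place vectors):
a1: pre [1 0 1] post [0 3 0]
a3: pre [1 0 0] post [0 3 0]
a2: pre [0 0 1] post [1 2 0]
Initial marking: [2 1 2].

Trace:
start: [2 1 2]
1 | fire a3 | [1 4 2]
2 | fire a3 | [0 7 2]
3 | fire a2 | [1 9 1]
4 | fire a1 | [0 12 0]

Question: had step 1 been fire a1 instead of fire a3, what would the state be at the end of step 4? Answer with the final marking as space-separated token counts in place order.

(re-executing from step 1 with the substitution; state before step 1: [2 1 2])
1 | fire a1 | [1 4 1]
2 | fire a3 | [0 7 1]
3 | fire a2 | [1 9 0]
4 | fire a1 | [1 9 0]

1 9 0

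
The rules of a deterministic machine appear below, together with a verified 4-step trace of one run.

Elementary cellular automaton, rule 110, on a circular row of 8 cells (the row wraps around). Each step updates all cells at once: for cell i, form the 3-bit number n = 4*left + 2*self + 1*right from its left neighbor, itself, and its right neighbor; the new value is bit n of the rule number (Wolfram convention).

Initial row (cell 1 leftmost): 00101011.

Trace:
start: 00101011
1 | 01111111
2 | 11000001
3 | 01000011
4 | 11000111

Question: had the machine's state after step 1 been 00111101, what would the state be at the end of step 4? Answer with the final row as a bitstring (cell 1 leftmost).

state after step 1 := 00111101
2 | 01100111
3 | 11101101
4 | 00111111

00111111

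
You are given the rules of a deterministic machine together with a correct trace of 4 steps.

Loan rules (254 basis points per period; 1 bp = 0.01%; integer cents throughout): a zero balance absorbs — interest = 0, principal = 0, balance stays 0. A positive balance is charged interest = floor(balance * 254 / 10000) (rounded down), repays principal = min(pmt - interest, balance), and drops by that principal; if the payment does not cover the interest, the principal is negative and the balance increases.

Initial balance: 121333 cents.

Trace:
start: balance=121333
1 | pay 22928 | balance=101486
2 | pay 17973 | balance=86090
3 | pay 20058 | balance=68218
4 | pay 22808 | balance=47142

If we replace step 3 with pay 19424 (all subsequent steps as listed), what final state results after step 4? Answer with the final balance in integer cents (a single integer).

(re-executing from step 3 with the substitution; state before step 3: balance=86090)
3 | pay 19424 | balance=68852
4 | pay 22808 | balance=47792

47792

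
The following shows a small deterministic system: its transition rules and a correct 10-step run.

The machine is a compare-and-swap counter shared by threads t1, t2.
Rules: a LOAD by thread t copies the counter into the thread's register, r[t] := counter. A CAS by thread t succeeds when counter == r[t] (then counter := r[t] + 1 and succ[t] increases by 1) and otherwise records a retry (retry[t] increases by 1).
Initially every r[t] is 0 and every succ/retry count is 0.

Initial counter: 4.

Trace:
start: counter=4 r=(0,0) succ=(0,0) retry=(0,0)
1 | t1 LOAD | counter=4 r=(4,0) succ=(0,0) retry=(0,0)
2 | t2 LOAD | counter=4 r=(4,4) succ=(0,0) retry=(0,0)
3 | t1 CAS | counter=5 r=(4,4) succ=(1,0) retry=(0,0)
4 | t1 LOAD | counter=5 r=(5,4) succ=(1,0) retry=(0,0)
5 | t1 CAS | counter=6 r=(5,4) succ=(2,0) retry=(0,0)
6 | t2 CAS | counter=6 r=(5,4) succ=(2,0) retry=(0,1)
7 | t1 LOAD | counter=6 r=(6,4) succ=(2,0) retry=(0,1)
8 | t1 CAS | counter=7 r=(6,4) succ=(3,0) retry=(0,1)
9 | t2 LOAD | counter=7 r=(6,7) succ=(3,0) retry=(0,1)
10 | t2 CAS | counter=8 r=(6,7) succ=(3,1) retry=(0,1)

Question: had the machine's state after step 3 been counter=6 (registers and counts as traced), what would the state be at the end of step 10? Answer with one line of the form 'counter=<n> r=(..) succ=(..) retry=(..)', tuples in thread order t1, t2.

state after step 3 := counter=6 r=(4,4) succ=(1,0) retry=(0,0)
4 | t1 LOAD | counter=6 r=(6,4) succ=(1,0) retry=(0,0)
5 | t1 CAS | counter=7 r=(6,4) succ=(2,0) retry=(0,0)
6 | t2 CAS | counter=7 r=(6,4) succ=(2,0) retry=(0,1)
7 | t1 LOAD | counter=7 r=(7,4) succ=(2,0) retry=(0,1)
8 | t1 CAS | counter=8 r=(7,4) succ=(3,0) retry=(0,1)
9 | t2 LOAD | counter=8 r=(7,8) succ=(3,0) retry=(0,1)
10 | t2 CAS | counter=9 r=(7,8) succ=(3,1) retry=(0,1)

counter=9 r=(7,8) succ=(3,1) retry=(0,1)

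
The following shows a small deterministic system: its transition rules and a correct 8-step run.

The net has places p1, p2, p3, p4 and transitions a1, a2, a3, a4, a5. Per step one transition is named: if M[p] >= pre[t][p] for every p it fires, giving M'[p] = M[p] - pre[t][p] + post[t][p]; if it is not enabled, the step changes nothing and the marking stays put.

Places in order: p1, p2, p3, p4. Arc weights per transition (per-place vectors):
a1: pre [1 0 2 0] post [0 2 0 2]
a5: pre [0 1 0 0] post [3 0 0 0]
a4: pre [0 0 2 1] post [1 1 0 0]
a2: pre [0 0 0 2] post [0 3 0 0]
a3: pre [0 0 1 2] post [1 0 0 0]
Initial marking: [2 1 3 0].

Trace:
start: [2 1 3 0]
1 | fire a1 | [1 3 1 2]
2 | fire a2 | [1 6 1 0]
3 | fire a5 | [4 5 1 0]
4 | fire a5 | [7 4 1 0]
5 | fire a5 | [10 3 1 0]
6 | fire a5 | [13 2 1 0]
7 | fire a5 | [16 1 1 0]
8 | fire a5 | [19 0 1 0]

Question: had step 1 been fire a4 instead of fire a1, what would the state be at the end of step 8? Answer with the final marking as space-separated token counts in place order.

5 0 3 0

(re-executing from step 1 with the substitution; state before step 1: [2 1 3 0])
1 | fire a4 | [2 1 3 0]
2 | fire a2 | [2 1 3 0]
3 | fire a5 | [5 0 3 0]
4 | fire a5 | [5 0 3 0]
5 | fire a5 | [5 0 3 0]
6 | fire a5 | [5 0 3 0]
7 | fire a5 | [5 0 3 0]
8 | fire a5 | [5 0 3 0]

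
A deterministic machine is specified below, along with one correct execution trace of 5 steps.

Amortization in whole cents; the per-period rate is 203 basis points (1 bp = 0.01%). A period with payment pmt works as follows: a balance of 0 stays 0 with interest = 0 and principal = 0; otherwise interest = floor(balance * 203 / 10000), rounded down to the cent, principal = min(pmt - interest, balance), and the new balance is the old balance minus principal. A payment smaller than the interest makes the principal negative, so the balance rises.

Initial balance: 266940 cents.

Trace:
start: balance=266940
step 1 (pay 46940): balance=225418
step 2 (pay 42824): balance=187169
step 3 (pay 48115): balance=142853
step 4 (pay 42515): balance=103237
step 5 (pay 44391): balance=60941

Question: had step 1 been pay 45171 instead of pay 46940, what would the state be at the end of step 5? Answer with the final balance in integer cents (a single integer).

62859

(re-executing from step 1 with the substitution; state before step 1: balance=266940)
step 1 (pay 45171): balance=227187
step 2 (pay 42824): balance=188974
step 3 (pay 48115): balance=144695
step 4 (pay 42515): balance=105117
step 5 (pay 44391): balance=62859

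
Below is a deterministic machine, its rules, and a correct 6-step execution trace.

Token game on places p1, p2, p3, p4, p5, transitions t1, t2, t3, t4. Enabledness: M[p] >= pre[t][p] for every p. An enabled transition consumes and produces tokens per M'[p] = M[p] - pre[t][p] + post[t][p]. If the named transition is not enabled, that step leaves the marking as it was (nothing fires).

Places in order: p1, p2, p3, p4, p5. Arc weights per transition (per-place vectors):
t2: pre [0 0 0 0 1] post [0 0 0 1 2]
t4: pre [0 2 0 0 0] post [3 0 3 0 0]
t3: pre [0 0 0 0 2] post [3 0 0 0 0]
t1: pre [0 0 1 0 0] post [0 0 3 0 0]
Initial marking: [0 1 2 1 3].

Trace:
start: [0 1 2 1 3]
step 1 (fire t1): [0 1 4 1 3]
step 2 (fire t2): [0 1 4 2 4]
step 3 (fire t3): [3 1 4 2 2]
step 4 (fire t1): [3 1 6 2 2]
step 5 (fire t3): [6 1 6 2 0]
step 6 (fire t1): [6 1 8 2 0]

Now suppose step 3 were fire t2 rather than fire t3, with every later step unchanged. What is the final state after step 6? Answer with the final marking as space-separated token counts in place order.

3 1 8 3 3

(re-executing from step 3 with the substitution; state before step 3: [0 1 4 2 4])
step 3 (fire t2): [0 1 4 3 5]
step 4 (fire t1): [0 1 6 3 5]
step 5 (fire t3): [3 1 6 3 3]
step 6 (fire t1): [3 1 8 3 3]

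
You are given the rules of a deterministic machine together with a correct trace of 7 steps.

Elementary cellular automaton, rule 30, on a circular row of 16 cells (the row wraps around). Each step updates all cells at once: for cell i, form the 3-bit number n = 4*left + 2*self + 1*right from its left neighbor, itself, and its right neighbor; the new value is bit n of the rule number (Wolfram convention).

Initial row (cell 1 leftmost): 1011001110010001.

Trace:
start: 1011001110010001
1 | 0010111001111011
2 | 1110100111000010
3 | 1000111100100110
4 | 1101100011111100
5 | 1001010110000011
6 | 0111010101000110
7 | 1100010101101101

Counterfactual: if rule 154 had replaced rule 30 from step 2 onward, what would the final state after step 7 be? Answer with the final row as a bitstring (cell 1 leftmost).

1001111011001011

(re-executing steps 2..7 under rule 154; state before step 2: 0010111001111011)
2 | 1100110111110010
3 | 1011100111101100
4 | 0011011111001011
5 | 1110011110110010
6 | 1101111100101100
7 | 1001111011001011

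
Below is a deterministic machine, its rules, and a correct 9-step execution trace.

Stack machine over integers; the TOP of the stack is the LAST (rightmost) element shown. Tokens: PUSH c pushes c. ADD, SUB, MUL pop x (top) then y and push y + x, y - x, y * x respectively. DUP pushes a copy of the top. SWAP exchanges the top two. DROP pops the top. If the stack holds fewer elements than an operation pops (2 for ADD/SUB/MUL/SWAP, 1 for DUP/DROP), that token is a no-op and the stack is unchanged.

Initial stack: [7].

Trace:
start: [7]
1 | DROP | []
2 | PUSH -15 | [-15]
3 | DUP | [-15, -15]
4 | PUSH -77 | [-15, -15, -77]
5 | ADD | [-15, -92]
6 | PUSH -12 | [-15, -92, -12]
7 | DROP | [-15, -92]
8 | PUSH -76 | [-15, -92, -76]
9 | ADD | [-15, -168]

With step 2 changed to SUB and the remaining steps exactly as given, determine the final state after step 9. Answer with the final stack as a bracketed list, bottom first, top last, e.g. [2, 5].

(re-executing from step 2 with the substitution; state before step 2: [])
2 | SUB | []
3 | DUP | []
4 | PUSH -77 | [-77]
5 | ADD | [-77]
6 | PUSH -12 | [-77, -12]
7 | DROP | [-77]
8 | PUSH -76 | [-77, -76]
9 | ADD | [-153]

[-153]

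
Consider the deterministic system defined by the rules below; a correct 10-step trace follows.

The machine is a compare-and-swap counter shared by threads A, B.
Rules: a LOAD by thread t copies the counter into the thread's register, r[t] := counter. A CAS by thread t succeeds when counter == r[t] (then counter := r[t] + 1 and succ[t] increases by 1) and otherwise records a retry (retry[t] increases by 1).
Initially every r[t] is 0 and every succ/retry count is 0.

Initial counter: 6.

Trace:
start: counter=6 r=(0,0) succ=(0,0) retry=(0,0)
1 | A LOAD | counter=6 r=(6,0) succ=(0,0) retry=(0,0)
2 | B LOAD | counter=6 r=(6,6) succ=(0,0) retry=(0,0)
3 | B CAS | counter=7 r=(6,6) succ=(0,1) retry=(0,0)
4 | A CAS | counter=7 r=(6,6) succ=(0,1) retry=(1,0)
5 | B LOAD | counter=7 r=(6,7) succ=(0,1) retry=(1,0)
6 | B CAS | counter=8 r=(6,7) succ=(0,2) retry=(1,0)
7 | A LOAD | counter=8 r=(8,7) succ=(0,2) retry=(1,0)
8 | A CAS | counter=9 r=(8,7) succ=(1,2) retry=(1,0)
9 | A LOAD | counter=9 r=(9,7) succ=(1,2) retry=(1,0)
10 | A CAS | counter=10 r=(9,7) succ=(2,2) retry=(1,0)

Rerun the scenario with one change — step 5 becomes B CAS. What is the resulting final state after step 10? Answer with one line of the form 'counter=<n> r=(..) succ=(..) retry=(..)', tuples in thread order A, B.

counter=9 r=(8,6) succ=(2,1) retry=(1,2)

(re-executing from step 5 with the substitution; state before step 5: counter=7 r=(6,6) succ=(0,1) retry=(1,0))
5 | B CAS | counter=7 r=(6,6) succ=(0,1) retry=(1,1)
6 | B CAS | counter=7 r=(6,6) succ=(0,1) retry=(1,2)
7 | A LOAD | counter=7 r=(7,6) succ=(0,1) retry=(1,2)
8 | A CAS | counter=8 r=(7,6) succ=(1,1) retry=(1,2)
9 | A LOAD | counter=8 r=(8,6) succ=(1,1) retry=(1,2)
10 | A CAS | counter=9 r=(8,6) succ=(2,1) retry=(1,2)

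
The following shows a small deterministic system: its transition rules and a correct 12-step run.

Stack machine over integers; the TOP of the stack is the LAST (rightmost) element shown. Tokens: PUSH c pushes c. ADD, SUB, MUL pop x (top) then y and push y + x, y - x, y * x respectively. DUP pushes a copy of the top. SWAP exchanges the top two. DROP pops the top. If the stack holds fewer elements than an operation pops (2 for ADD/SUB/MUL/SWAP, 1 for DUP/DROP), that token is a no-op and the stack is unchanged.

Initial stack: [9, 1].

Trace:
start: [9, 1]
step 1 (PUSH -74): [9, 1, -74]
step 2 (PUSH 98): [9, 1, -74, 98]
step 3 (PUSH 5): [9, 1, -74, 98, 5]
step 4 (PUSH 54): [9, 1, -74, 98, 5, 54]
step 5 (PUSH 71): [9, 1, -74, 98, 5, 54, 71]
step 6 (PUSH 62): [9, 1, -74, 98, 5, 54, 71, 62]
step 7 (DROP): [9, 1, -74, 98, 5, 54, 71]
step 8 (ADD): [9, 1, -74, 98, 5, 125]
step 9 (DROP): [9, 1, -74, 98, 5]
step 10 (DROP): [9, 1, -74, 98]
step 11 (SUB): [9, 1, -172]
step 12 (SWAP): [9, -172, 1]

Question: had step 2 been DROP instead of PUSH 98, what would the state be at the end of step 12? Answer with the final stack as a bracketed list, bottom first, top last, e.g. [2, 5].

(re-executing from step 2 with the substitution; state before step 2: [9, 1, -74])
step 2 (DROP): [9, 1]
step 3 (PUSH 5): [9, 1, 5]
step 4 (PUSH 54): [9, 1, 5, 54]
step 5 (PUSH 71): [9, 1, 5, 54, 71]
step 6 (PUSH 62): [9, 1, 5, 54, 71, 62]
step 7 (DROP): [9, 1, 5, 54, 71]
step 8 (ADD): [9, 1, 5, 125]
step 9 (DROP): [9, 1, 5]
step 10 (DROP): [9, 1]
step 11 (SUB): [8]
step 12 (SWAP): [8]

[8]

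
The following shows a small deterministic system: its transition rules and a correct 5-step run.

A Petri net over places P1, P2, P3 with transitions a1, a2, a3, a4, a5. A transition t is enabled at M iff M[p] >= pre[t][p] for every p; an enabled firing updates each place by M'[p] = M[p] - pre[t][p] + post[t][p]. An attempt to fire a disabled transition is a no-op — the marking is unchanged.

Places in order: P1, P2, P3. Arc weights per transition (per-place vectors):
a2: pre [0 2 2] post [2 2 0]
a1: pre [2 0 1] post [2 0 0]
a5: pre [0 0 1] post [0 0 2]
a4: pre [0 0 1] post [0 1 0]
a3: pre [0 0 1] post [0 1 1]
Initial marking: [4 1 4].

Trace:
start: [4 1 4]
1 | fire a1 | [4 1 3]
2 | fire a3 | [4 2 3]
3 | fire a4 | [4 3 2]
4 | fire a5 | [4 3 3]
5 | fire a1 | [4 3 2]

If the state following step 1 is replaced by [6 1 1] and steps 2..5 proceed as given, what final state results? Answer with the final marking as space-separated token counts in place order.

6 3 0

state after step 1 := [6 1 1]
2 | fire a3 | [6 2 1]
3 | fire a4 | [6 3 0]
4 | fire a5 | [6 3 0]
5 | fire a1 | [6 3 0]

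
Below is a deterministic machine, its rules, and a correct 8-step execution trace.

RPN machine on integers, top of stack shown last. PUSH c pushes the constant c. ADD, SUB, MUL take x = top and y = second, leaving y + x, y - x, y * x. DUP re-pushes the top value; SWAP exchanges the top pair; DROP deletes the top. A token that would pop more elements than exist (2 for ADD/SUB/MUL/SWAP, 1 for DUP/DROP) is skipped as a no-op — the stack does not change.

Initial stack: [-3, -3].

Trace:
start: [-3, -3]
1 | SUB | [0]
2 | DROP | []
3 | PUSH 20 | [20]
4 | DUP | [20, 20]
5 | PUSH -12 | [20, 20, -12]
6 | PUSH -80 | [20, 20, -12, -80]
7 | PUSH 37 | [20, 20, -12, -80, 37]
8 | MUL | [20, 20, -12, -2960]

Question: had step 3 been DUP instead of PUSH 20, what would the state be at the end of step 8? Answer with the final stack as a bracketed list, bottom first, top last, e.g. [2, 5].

[-12, -2960]

(re-executing from step 3 with the substitution; state before step 3: [])
3 | DUP | []
4 | DUP | []
5 | PUSH -12 | [-12]
6 | PUSH -80 | [-12, -80]
7 | PUSH 37 | [-12, -80, 37]
8 | MUL | [-12, -2960]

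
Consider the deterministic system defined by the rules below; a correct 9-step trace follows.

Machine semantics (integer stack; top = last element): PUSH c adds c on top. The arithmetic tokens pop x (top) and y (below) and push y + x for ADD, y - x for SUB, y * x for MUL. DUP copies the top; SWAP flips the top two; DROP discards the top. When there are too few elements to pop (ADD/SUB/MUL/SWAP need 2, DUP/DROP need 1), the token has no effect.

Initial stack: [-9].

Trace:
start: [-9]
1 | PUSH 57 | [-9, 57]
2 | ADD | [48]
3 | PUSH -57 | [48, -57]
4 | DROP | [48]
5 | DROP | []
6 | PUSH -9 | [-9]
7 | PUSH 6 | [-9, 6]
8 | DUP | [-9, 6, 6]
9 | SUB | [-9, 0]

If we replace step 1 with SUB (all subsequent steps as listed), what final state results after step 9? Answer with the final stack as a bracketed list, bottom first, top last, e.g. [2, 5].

[-9, 0]

(re-executing from step 1 with the substitution; state before step 1: [-9])
1 | SUB | [-9]
2 | ADD | [-9]
3 | PUSH -57 | [-9, -57]
4 | DROP | [-9]
5 | DROP | []
6 | PUSH -9 | [-9]
7 | PUSH 6 | [-9, 6]
8 | DUP | [-9, 6, 6]
9 | SUB | [-9, 0]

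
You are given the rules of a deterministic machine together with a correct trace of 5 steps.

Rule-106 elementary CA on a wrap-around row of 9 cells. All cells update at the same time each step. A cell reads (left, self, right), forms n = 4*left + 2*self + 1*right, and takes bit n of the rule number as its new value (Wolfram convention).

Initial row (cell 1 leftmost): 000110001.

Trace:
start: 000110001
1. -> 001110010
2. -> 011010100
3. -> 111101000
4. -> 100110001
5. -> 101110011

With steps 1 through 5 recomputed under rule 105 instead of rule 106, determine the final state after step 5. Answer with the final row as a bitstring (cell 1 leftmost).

(re-executing steps 1..5 under rule 105; state before step 1: 000110001)
1. -> 010110100
2. -> 001111001
3. -> 001001000
4. -> 100000011
5. -> 101111010

101111010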